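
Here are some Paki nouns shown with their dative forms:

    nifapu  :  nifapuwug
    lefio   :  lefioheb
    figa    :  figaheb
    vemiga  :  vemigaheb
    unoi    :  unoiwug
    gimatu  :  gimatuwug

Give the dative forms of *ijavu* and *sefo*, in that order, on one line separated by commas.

The alternation tracks the last vowel of the stem — -wug when the last vowel of the stem is a high vowel (*nifapu*, *unoi*, *gimatu*); -heb when the last vowel of the stem is a non-high vowel (*lefio*, *figa*, *vemiga*).
*ijavu* — last vowel /u/ (a high vowel) → -wug → *ijavuwug*.
The last vowel of *sefo* is /o/, which is a non-high vowel, so the suffix is -heb, giving *sefoheb*.

ijavuwug, sefoheb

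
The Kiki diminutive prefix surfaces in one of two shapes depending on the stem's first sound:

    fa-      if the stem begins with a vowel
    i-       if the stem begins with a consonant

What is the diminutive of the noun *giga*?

Since the first sound of *giga* is /g/ (a consonant), it takes i-, giving *igiga*.

igiga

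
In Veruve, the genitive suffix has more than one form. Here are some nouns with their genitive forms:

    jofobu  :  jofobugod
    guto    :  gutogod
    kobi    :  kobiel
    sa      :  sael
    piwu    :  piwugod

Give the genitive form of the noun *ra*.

Looking at the last vowel of each stem: -god when the last vowel of the stem is a rounded vowel (*jofobu*, *guto*, *piwu*); -el when the last vowel of the stem is an unrounded vowel (*kobi*, *sa*).
The last vowel of *ra* is /a/, which is an unrounded vowel, so the suffix is -el, giving *rael*.

rael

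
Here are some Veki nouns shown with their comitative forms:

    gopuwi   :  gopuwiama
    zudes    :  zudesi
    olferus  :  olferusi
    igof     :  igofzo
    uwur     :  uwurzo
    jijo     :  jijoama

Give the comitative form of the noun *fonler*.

Looking at the final sound of each stem: -i when the stem ends in a sibilant (*zudes*, *olferus*); -zo when the stem ends in a non-sibilant consonant (*igof*, *uwur*); -ama when the stem ends in a vowel (*gopuwi*, *jijo*).
*fonler* — final sound /r/ (a non-sibilant consonant) → -zo → *fonlerzo*.

fonlerzo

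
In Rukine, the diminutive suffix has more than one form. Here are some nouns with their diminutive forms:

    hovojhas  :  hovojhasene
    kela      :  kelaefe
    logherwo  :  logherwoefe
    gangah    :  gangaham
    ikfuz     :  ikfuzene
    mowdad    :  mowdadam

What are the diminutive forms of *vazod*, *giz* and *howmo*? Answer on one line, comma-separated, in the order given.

Looking at the final sound of each stem: -ene when the stem ends in a sibilant (*hovojhas*, *ikfuz*); -am when the stem ends in a non-sibilant consonant (*gangah*, *mowdad*); -efe when the stem ends in a vowel (*kela*, *logherwo*).
The final sound of *vazod* is /d/, which is a non-sibilant consonant, so the suffix is -am, giving *vazodam*.
*giz*: final sound = /z/, a sibilant → -ene → *gizene*.
*howmo* — final sound /o/ (a vowel) → -efe → *howmoefe*.

vazodam, gizene, howmoefe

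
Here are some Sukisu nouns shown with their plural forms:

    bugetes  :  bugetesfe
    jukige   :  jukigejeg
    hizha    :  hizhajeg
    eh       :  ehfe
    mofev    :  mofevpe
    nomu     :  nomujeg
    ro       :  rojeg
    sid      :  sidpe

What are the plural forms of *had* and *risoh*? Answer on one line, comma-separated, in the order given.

Looking at the final sound of each stem: -fe when the stem ends in a voiceless consonant (*bugetes*, *eh*); -pe when the stem ends in a voiced consonant (*mofev*, *sid*); -jeg when the stem ends in a vowel (*jukige*, *hizha*, *nomu*, *ro*).
*had* — final sound /d/ (a voiced consonant) → -pe → *hadpe*.
*risoh* — final sound /h/ (a voiceless consonant) → -fe → *risohfe*.

hadpe, risohfe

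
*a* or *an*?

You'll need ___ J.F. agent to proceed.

The indefinite article is chosen by the initial *sound* of the following word, not its spelling.
The initialism *J.F.* is read letter by letter; the first letter, J, is pronounced /dʒeɪ/, which begins with a consonant sound.
So the article is *a*: You'll need a J.F. agent to proceed.

a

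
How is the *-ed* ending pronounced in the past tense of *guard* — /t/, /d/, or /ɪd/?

The stem *guard* ends in /t/ or /d/.
The -ed suffix is realized as /ɪd/ after /t, d/; as /t/ after other voiceless consonants; and as /d/ after other voiced sounds.
So -ed on *guard* is pronounced /ɪd/.

/ɪd/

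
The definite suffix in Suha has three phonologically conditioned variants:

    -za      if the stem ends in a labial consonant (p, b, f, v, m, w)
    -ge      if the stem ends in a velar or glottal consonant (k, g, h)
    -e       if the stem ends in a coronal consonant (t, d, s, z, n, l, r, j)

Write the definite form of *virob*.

virobza

The final consonant of *virob* is /b/, which is labial, so the suffix is -za, giving *virobza*.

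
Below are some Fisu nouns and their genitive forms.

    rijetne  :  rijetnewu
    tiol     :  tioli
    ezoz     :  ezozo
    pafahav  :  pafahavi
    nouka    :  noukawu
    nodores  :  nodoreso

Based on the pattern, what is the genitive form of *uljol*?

The alternation tracks the final sound of the stem — -o when the stem ends in a sibilant (*ezoz*, *nodores*); -i when the stem ends in a non-sibilant consonant (*tiol*, *pafahav*); -wu when the stem ends in a vowel (*rijetne*, *nouka*).
*uljol*: final sound = /l/, a non-sibilant consonant → -i → *uljoli*.

uljoli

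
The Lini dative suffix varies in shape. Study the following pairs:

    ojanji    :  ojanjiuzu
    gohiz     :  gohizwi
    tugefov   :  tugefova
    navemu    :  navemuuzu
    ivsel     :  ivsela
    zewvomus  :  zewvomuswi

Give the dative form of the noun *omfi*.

Looking at the final sound of each stem: -wi when the stem ends in a sibilant (*gohiz*, *zewvomus*); -a when the stem ends in a non-sibilant consonant (*tugefov*, *ivsel*); -uzu when the stem ends in a vowel (*ojanji*, *navemu*).
The final sound of *omfi* is /i/, which is a vowel, so the suffix is -uzu, giving *omfiuzu*.

omfiuzu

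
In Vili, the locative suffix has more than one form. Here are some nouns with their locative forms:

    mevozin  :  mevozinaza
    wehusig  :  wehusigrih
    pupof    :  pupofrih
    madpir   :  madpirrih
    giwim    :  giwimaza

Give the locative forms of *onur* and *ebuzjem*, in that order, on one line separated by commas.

The alternation tracks the final consonant of the stem — -aza when the stem ends in a nasal (*mevozin*, *giwim*); -rih when the stem ends in a non-nasal consonant (*wehusig*, *pupof*, *madpir*).
The final consonant of *onur* is /r/, which is non-nasal, so the suffix is -rih, giving *onurrih*.
The final consonant of *ebuzjem* is /m/, which is a nasal, so the suffix is -aza, giving *ebuzjemaza*.

onurrih, ebuzjemaza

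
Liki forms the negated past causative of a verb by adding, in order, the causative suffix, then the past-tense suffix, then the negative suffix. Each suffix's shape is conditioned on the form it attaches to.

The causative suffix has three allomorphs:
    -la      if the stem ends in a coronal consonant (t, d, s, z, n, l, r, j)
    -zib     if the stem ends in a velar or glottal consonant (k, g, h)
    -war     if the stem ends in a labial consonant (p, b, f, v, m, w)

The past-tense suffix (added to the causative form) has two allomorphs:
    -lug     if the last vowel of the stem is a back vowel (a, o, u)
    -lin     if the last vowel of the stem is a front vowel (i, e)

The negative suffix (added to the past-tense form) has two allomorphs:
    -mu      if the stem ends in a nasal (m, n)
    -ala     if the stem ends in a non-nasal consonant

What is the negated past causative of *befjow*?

befjowwarlugala

Since the final consonant of *befjow* is /w/ (labial), it takes -war, giving *befjowwar*.
The last vowel of the causative form *befjowwar* is /a/, which is a back vowel, so the past-tense suffix is -lug, giving *befjowwarlug*.
Since the final consonant of the past-tense form *befjowwarlug* is /g/ (non-nasal), it takes -ala, giving *befjowwarlugala*.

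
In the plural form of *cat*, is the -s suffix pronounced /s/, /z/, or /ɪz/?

/s/

The stem *cat* ends in a voiceless non-sibilant consonant.
The plural suffix surfaces as /ɪz/ after sibilants, /s/ after other voiceless consonants, and /z/ after other voiced sounds.
So the plural -s on *cat* is pronounced /s/.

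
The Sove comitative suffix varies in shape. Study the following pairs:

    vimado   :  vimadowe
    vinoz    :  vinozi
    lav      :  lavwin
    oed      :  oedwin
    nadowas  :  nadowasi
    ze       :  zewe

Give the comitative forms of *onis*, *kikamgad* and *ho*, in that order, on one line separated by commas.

Looking at the final sound of each stem: -i when the stem ends in a sibilant (*vinoz*, *nadowas*); -win when the stem ends in a non-sibilant consonant (*lav*, *oed*); -we when the stem ends in a vowel (*vimado*, *ze*).
Since the final sound of *onis* is /s/ (a sibilant), it takes -i, giving *onisi*.
*kikamgad* — final sound /d/ (a non-sibilant consonant) → -win → *kikamgadwin*.
The final sound of *ho* is /o/, which is a vowel, so the suffix is -we, giving *howe*.

onisi, kikamgadwin, howe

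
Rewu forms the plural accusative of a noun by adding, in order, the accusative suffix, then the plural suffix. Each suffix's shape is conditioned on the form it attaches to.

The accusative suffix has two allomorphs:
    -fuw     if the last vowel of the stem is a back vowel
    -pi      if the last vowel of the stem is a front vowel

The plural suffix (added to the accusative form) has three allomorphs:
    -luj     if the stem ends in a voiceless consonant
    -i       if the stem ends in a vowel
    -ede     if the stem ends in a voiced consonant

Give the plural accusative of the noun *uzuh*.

*uzuh*: last vowel = /u/, a back vowel → -fuw → *uzuhfuw*.
The accusative form *uzuhfuw* — final sound /w/ (a voiced consonant) → -ede → *uzuhfuwede*.

uzuhfuwede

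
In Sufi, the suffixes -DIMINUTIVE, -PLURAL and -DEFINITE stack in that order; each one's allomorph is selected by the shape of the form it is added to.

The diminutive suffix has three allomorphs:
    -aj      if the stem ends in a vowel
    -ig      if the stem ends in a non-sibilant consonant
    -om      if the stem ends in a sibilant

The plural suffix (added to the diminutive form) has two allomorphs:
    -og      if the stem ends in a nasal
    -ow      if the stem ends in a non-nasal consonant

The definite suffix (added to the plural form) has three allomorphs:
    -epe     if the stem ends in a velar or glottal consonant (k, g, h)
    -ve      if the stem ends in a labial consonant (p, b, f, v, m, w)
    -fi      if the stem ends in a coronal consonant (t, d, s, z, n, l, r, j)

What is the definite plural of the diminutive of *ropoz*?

ropozomogepe

Since the final sound of *ropoz* is /z/ (a sibilant), it takes -om, giving *ropozom*.
The diminutive form *ropozom* — final consonant /m/ (a nasal) → -og → *ropozomog*.
Since the final consonant of the plural form *ropozomog* is /g/ (velar/glottal), it takes -epe, giving *ropozomogepe*.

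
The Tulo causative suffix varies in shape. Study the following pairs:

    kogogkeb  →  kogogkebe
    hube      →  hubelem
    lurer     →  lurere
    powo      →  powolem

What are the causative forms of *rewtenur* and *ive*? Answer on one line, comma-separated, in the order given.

rewtenure, ivelem

The pattern is consonant vs. vowel: -e when the stem ends in a consonant (*kogogkeb*, *lurer*); -lem when the stem ends in a vowel (*hube*, *powo*).
*rewtenur*: final sound = /r/, a consonant → -e → *rewtenure*.
The final sound of *ive* is /e/, which is a vowel, so the suffix is -lem, giving *ivelem*.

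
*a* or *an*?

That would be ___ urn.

an

The indefinite article is chosen by the initial *sound* of the following word, not its spelling.
*urn* begins with the sound /ɜr/ (u pronounced /ɜr/) — a vowel sound.
So the article is *an*: That would be an urn.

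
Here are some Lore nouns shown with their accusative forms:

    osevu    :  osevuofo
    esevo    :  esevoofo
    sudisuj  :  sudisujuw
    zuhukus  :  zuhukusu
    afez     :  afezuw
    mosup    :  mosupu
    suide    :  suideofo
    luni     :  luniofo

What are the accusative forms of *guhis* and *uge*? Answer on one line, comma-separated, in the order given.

guhisu, ugeofo

Looking at the final sound of each stem: -u when the stem ends in a voiceless consonant (*zuhukus*, *mosup*); -uw when the stem ends in a voiced consonant (*sudisuj*, *afez*); -ofo when the stem ends in a vowel (*osevu*, *esevo*, *suide*, *luni*).
*guhis*: final sound = /s/, a voiceless consonant → -u → *guhisu*.
*uge*: final sound = /e/, a vowel → -ofo → *ugeofo*.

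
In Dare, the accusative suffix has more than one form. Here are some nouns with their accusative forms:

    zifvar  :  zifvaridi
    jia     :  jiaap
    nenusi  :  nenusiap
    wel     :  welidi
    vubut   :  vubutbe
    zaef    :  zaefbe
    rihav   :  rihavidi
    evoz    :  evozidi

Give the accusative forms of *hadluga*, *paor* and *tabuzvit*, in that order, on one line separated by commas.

The alternation tracks the final sound of the stem — -be when the stem ends in a voiceless consonant (*vubut*, *zaef*); -idi when the stem ends in a voiced consonant (*zifvar*, *wel*, *rihav*, *evoz*); -ap when the stem ends in a vowel (*jia*, *nenusi*).
*hadluga* — final sound /a/ (a vowel) → -ap → *hadlugaap*.
The final sound of *paor* is /r/, which is a voiced consonant, so the suffix is -idi, giving *paoridi*.
The final sound of *tabuzvit* is /t/, which is a voiceless consonant, so the suffix is -be, giving *tabuzvitbe*.

hadlugaap, paoridi, tabuzvitbe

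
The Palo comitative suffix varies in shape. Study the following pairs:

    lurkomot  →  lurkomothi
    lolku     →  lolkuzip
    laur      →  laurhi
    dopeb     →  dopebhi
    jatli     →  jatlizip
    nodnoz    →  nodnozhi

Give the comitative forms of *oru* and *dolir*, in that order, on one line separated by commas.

oruzip, dolirhi

Looking at the final sound of each stem: -hi when the stem ends in a consonant (*lurkomot*, *laur*, *dopeb*, *nodnoz*); -zip when the stem ends in a vowel (*lolku*, *jatli*).
Since the final sound of *oru* is /u/ (a vowel), it takes -zip, giving *oruzip*.
The final sound of *dolir* is /r/, which is a consonant, so the suffix is -hi, giving *dolirhi*.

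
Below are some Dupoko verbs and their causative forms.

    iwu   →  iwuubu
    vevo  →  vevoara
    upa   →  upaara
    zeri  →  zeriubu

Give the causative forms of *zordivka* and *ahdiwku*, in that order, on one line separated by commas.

zordivkaara, ahdiwkuubu

The suffix is conditioned by the last vowel: -ubu when the last vowel of the stem is a high vowel (*iwu*, *zeri*); -ara when the last vowel of the stem is a non-high vowel (*vevo*, *upa*).
*zordivka*: last vowel = /a/, a non-high vowel → -ara → *zordivkaara*.
*ahdiwku*: last vowel = /u/, a high vowel → -ubu → *ahdiwkuubu*.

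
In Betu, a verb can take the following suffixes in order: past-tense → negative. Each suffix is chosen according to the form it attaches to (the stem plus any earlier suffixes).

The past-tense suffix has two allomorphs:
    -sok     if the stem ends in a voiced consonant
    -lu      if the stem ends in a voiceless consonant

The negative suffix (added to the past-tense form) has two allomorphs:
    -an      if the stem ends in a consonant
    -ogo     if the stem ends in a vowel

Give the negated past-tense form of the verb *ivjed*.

The final consonant of *ivjed* is /d/, which is voiced, so the past-tense suffix is -sok, giving *ivjedsok*.
The final sound of the past-tense form *ivjedsok* is /k/, which is a consonant, so the negative suffix is -an, giving *ivjedsokan*.

ivjedsokan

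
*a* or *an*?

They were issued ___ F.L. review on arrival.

The indefinite article is chosen by the initial *sound* of the following word, not its spelling.
The initialism *F.L.* is read letter by letter; the first letter, F, is pronounced /ɛf/, which begins with a vowel sound.
So the article is *an*: They were issued an F.L. review on arrival.

an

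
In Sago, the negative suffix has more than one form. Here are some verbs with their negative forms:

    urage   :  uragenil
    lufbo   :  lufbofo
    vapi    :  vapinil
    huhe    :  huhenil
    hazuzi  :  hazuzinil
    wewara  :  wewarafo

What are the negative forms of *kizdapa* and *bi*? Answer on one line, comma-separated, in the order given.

The pattern is front/back vowel harmony: -nil when the last vowel of the stem is a front vowel (*urage*, *vapi*, *huhe*, *hazuzi*); -fo when the last vowel of the stem is a back vowel (*lufbo*, *wewara*).
*kizdapa*: last vowel = /a/, a back vowel → -fo → *kizdapafo*.
Since the last vowel of *bi* is /i/ (a front vowel), it takes -nil, giving *binil*.

kizdapafo, binil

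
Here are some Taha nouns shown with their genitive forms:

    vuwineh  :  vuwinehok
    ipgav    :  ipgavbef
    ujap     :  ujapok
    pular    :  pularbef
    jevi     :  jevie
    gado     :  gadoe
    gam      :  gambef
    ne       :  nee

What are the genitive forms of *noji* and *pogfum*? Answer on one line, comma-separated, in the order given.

The alternation tracks the final sound of the stem — -ok when the stem ends in a voiceless consonant (*vuwineh*, *ujap*); -bef when the stem ends in a voiced consonant (*ipgav*, *pular*, *gam*); -e when the stem ends in a vowel (*jevi*, *gado*, *ne*).
*noji* — final sound /i/ (a vowel) → -e → *nojie*.
*pogfum*: final sound = /m/, a voiced consonant → -bef → *pogfumbef*.

nojie, pogfumbef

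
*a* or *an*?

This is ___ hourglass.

an

The indefinite article is chosen by the initial *sound* of the following word, not its spelling.
*hourglass* begins with the sound /aʊ/ (silent h) — a vowel sound.
So the article is *an*: This is an hourglass.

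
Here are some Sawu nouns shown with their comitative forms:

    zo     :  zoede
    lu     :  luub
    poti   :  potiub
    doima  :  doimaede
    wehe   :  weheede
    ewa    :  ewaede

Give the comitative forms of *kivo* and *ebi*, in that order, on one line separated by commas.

kivoede, ebiub

The pattern is height harmony: -ub when the last vowel of the stem is a high vowel (*lu*, *poti*); -ede when the last vowel of the stem is a non-high vowel (*zo*, *doima*, *wehe*, *ewa*).
*kivo*: last vowel = /o/, a non-high vowel → -ede → *kivoede*.
*ebi*: last vowel = /i/, a high vowel → -ub → *ebiub*.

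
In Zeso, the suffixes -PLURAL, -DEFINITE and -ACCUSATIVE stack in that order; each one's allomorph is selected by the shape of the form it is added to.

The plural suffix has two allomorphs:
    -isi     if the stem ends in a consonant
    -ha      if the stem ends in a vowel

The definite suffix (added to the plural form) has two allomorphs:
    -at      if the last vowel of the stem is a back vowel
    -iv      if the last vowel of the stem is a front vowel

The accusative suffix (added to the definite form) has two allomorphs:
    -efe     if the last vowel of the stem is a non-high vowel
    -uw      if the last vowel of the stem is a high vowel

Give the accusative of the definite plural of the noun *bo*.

bohaatefe

*bo*: final sound = /o/, a vowel → -ha → *boha*.
The last vowel of the plural form *boha* is /a/, which is a back vowel, so the definite suffix is -at, giving *bohaat*.
Since the last vowel of the definite form *bohaat* is /a/ (a non-high vowel), it takes -efe, giving *bohaatefe*.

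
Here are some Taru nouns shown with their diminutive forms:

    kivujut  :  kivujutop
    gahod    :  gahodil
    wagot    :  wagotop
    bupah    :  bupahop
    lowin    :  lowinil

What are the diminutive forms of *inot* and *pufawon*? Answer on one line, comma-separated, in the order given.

inotop, pufawonil

Looking at the final consonant of each stem: -op when the stem ends in a voiceless consonant (*kivujut*, *wagot*, *bupah*); -il when the stem ends in a voiced consonant (*gahod*, *lowin*).
The final consonant of *inot* is /t/, which is voiceless, so the suffix is -op, giving *inotop*.
*pufawon*: final consonant = /n/, voiced → -il → *pufawonil*.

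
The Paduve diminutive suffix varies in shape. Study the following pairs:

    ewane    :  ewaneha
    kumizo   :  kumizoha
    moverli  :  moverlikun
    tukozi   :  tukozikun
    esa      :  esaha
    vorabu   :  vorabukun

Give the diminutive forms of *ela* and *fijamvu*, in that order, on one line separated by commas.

elaha, fijamvukun

Looking at the last vowel of each stem: -kun when the last vowel of the stem is a high vowel (*moverli*, *tukozi*, *vorabu*); -ha when the last vowel of the stem is a non-high vowel (*ewane*, *kumizo*, *esa*).
*ela* — last vowel /a/ (a non-high vowel) → -ha → *elaha*.
The last vowel of *fijamvu* is /u/, which is a high vowel, so the suffix is -kun, giving *fijamvukun*.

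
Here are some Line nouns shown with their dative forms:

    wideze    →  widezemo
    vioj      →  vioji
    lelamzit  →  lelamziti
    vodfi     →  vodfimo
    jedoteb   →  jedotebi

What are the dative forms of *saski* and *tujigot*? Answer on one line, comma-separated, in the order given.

The alternation tracks the final sound of the stem — -i when the stem ends in a consonant (*vioj*, *lelamzit*, *jedoteb*); -mo when the stem ends in a vowel (*wideze*, *vodfi*).
Since the final sound of *saski* is /i/ (a vowel), it takes -mo, giving *saskimo*.
*tujigot*: final sound = /t/, a consonant → -i → *tujigoti*.

saskimo, tujigoti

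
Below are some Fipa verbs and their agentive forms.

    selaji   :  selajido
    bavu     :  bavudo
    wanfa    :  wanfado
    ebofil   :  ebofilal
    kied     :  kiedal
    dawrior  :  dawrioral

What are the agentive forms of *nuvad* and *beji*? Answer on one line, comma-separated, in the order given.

The pattern is consonant vs. vowel: -al when the stem ends in a consonant (*ebofil*, *kied*, *dawrior*); -do when the stem ends in a vowel (*selaji*, *bavu*, *wanfa*).
The final sound of *nuvad* is /d/, which is a consonant, so the suffix is -al, giving *nuvadal*.
The final sound of *beji* is /i/, which is a vowel, so the suffix is -do, giving *bejido*.

nuvadal, bejido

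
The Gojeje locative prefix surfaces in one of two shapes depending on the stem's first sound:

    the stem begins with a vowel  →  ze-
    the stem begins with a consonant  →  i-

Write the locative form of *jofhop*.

ijofhop

*jofhop*: first sound = /j/, a consonant → i- → *ijofhop*.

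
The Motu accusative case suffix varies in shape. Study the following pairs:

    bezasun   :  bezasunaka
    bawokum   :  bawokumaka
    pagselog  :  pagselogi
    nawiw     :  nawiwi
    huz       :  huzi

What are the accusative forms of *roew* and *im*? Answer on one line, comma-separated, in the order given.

The alternation tracks the final consonant of the stem — -aka when the stem ends in a nasal (*bezasun*, *bawokum*); -i when the stem ends in a non-nasal consonant (*pagselog*, *nawiw*, *huz*).
Since the final consonant of *roew* is /w/ (non-nasal), it takes -i, giving *roewi*.
*im*: final consonant = /m/, a nasal → -aka → *imaka*.

roewi, imaka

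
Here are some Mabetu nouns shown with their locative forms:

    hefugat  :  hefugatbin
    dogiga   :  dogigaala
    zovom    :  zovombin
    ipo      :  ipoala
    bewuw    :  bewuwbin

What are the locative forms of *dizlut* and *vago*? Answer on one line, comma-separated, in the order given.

The suffix is conditioned by the final sound: -bin when the stem ends in a consonant (*hefugat*, *zovom*, *bewuw*); -ala when the stem ends in a vowel (*dogiga*, *ipo*).
Since the final sound of *dizlut* is /t/ (a consonant), it takes -bin, giving *dizlutbin*.
Since the final sound of *vago* is /o/ (a vowel), it takes -ala, giving *vagoala*.

dizlutbin, vagoala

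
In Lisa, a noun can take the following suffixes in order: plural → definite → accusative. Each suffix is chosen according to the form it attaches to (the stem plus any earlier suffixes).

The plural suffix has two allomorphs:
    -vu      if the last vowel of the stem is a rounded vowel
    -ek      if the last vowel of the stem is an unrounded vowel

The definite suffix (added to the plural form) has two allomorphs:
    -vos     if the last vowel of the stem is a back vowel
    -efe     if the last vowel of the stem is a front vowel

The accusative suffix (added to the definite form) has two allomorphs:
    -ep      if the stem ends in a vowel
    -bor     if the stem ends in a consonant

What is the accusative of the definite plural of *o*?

ovuvosbor

*o* — last vowel /o/ (a rounded vowel) → -vu → *ovu*.
The plural form *ovu* — last vowel /u/ (a back vowel) → -vos → *ovuvos*.
The final sound of the definite form *ovuvos* is /s/, which is a consonant, so the accusative suffix is -bor, giving *ovuvosbor*.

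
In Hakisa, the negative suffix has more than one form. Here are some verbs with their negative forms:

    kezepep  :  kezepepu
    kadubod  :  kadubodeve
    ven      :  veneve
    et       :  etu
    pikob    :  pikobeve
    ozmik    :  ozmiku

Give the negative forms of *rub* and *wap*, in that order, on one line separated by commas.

Looking at the final consonant of each stem: -u when the stem ends in a voiceless consonant (*kezepep*, *et*, *ozmik*); -eve when the stem ends in a voiced consonant (*kadubod*, *ven*, *pikob*).
Since the final consonant of *rub* is /b/ (voiced), it takes -eve, giving *rubeve*.
*wap*: final consonant = /p/, voiceless → -u → *wapu*.

rubeve, wapu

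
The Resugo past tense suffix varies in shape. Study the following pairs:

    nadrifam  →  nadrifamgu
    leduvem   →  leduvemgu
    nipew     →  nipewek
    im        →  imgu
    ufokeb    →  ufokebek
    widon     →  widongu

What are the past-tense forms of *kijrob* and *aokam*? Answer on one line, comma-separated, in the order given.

kijrobek, aokamgu

The pattern is nasality of the final consonant: -gu when the stem ends in a nasal (*nadrifam*, *leduvem*, *im*, *widon*); -ek when the stem ends in a non-nasal consonant (*nipew*, *ufokeb*).
*kijrob* — final consonant /b/ (non-nasal) → -ek → *kijrobek*.
*aokam*: final consonant = /m/, a nasal → -gu → *aokamgu*.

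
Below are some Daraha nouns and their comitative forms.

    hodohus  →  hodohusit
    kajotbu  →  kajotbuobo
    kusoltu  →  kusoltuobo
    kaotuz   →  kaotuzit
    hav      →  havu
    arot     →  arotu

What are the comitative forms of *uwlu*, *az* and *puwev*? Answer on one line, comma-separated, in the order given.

Looking at the final sound of each stem: -it when the stem ends in a sibilant (*hodohus*, *kaotuz*); -u when the stem ends in a non-sibilant consonant (*hav*, *arot*); -obo when the stem ends in a vowel (*kajotbu*, *kusoltu*).
*uwlu* — final sound /u/ (a vowel) → -obo → *uwluobo*.
Since the final sound of *az* is /z/ (a sibilant), it takes -it, giving *azit*.
The final sound of *puwev* is /v/, which is a non-sibilant consonant, so the suffix is -u, giving *puwevu*.

uwluobo, azit, puwevu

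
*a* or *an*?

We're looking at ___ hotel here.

The indefinite article is chosen by the initial *sound* of the following word, not its spelling.
*hotel* begins with the sound /h/ (h is pronounced) — a consonant sound.
So the article is *a*: We're looking at a hotel here.

a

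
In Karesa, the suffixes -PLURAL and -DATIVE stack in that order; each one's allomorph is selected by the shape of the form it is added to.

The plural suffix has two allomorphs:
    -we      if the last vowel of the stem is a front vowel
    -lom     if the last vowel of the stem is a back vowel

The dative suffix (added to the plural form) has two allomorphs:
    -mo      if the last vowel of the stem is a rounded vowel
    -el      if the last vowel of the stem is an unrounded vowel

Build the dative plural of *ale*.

The last vowel of *ale* is /e/, which is a front vowel, so the plural suffix is -we, giving *alewe*.
The plural form *alewe*: last vowel = /e/, an unrounded vowel → -el → *aleweel*.

aleweel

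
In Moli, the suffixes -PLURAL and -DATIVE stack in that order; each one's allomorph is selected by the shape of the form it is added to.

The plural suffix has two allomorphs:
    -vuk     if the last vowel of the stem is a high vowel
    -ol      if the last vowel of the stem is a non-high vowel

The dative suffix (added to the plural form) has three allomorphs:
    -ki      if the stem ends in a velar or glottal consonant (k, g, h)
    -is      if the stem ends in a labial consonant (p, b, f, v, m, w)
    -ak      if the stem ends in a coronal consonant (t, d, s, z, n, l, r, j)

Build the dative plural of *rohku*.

*rohku*: last vowel = /u/, a high vowel → -vuk → *rohkuvuk*.
The plural form *rohkuvuk*: final consonant = /k/, velar/glottal → -ki → *rohkuvukki*.

rohkuvukki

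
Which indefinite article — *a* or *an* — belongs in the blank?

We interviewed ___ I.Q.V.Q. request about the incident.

The indefinite article is chosen by the initial *sound* of the following word, not its spelling.
The initialism *I.Q.V.Q.* is read letter by letter; the first letter, I, is pronounced /aɪ/, which begins with a vowel sound.
So the article is *an*: We interviewed an I.Q.V.Q. request about the incident.

an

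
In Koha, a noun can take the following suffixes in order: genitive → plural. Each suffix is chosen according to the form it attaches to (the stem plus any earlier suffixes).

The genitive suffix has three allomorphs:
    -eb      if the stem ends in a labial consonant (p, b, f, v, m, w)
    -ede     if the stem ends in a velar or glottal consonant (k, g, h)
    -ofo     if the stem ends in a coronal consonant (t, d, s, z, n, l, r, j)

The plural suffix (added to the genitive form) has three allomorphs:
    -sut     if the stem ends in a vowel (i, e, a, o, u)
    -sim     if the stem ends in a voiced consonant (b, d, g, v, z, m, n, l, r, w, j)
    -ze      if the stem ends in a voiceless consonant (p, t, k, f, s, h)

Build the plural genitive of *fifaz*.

*fifaz* — final consonant /z/ (coronal) → -ofo → *fifazofo*.
The final sound of the genitive form *fifazofo* is /o/, which is a vowel, so the plural suffix is -sut, giving *fifazofosut*.

fifazofosut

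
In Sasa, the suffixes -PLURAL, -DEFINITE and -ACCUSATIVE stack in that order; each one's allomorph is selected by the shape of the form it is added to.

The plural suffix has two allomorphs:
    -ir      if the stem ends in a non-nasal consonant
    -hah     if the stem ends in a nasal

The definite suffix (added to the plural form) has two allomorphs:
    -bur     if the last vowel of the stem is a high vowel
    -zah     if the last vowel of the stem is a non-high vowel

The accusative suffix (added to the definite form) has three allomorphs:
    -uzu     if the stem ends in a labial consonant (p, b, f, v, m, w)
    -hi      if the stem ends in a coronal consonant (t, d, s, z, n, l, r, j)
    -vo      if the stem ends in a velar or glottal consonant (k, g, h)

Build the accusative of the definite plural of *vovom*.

vovomhahzahvo

*vovom*: final consonant = /m/, a nasal → -hah → *vovomhah*.
Since the last vowel of the plural form *vovomhah* is /a/ (a non-high vowel), it takes -zah, giving *vovomhahzah*.
The final consonant of the definite form *vovomhahzah* is /h/, which is velar/glottal, so the accusative suffix is -vo, giving *vovomhahzahvo*.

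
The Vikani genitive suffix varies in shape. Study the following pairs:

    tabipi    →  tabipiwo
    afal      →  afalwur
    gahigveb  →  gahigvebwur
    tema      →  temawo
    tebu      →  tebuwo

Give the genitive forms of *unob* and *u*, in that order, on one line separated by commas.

Looking at the final sound of each stem: -wur when the stem ends in a consonant (*afal*, *gahigveb*); -wo when the stem ends in a vowel (*tabipi*, *tema*, *tebu*).
The final sound of *unob* is /b/, which is a consonant, so the suffix is -wur, giving *unobwur*.
Since the final sound of *u* is /u/ (a vowel), it takes -wo, giving *uwo*.

unobwur, uwo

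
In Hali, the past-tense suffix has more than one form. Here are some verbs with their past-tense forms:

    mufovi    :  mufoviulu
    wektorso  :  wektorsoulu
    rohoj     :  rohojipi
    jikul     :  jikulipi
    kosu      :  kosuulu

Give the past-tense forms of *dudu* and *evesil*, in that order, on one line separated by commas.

The alternation tracks the final sound of the stem — -ipi when the stem ends in a consonant (*rohoj*, *jikul*); -ulu when the stem ends in a vowel (*mufovi*, *wektorso*, *kosu*).
Since the final sound of *dudu* is /u/ (a vowel), it takes -ulu, giving *duduulu*.
Since the final sound of *evesil* is /l/ (a consonant), it takes -ipi, giving *evesilipi*.

duduulu, evesilipi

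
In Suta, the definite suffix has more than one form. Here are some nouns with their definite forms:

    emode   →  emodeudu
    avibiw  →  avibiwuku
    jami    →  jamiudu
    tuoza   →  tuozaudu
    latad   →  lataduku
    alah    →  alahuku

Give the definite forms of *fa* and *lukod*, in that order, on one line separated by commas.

The suffix is conditioned by the final sound: -uku when the stem ends in a consonant (*avibiw*, *latad*, *alah*); -udu when the stem ends in a vowel (*emode*, *jami*, *tuoza*).
The final sound of *fa* is /a/, which is a vowel, so the suffix is -udu, giving *faudu*.
The final sound of *lukod* is /d/, which is a consonant, so the suffix is -uku, giving *lukoduku*.

faudu, lukoduku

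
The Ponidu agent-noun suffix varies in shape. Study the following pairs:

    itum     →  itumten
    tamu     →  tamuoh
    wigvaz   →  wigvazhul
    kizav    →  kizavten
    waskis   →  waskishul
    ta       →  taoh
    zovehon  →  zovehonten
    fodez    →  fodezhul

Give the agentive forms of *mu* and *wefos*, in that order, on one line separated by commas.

muoh, wefoshul

Looking at the final sound of each stem: -hul when the stem ends in a sibilant (*wigvaz*, *waskis*, *fodez*); -ten when the stem ends in a non-sibilant consonant (*itum*, *kizav*, *zovehon*); -oh when the stem ends in a vowel (*tamu*, *ta*).
*mu*: final sound = /u/, a vowel → -oh → *muoh*.
*wefos* — final sound /s/ (a sibilant) → -hul → *wefoshul*.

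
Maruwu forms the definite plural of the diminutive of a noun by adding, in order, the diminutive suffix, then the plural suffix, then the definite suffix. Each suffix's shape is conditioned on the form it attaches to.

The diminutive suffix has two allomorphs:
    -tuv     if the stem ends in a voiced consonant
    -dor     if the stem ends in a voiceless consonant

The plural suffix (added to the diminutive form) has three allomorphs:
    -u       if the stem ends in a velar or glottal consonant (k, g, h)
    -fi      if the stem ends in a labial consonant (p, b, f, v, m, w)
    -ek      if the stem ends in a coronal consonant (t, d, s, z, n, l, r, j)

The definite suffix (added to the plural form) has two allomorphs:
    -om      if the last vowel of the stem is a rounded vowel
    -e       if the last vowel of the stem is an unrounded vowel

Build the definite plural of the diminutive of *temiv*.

The final consonant of *temiv* is /v/, which is voiced, so the diminutive suffix is -tuv, giving *temivtuv*.
Since the final consonant of the diminutive form *temivtuv* is /v/ (labial), it takes -fi, giving *temivtuvfi*.
The plural form *temivtuvfi* — last vowel /i/ (an unrounded vowel) → -e → *temivtuvfie*.

temivtuvfie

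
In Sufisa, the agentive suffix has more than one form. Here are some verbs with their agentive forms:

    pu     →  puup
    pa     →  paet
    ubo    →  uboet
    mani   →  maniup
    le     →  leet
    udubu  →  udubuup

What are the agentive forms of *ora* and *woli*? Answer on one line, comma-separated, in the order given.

oraet, woliup

Looking at the last vowel of each stem: -up when the last vowel of the stem is a high vowel (*pu*, *mani*, *udubu*); -et when the last vowel of the stem is a non-high vowel (*pa*, *ubo*, *le*).
The last vowel of *ora* is /a/, which is a non-high vowel, so the suffix is -et, giving *oraet*.
The last vowel of *woli* is /i/, which is a high vowel, so the suffix is -up, giving *woliup*.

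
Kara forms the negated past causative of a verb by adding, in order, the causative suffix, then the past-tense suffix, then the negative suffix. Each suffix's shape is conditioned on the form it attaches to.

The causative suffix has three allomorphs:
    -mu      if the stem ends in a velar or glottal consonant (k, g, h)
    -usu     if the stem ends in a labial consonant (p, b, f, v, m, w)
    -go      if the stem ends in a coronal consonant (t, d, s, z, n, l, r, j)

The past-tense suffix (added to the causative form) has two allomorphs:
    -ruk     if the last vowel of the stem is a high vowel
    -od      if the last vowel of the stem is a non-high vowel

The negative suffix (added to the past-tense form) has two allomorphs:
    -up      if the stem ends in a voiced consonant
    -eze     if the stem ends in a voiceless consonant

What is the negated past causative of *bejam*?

bejamusurukeze

*bejam* — final consonant /m/ (labial) → -usu → *bejamusu*.
The causative form *bejamusu* — last vowel /u/ (a high vowel) → -ruk → *bejamusuruk*.
The past-tense form *bejamusuruk*: final consonant = /k/, voiceless → -eze → *bejamusurukeze*.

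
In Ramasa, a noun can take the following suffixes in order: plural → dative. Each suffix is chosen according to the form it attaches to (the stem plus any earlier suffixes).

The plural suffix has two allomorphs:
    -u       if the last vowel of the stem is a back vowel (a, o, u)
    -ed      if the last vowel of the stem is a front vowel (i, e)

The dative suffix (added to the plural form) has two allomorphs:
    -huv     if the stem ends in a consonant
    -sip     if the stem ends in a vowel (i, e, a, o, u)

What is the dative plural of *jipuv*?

*jipuv* — last vowel /u/ (a back vowel) → -u → *jipuvu*.
The final sound of the plural form *jipuvu* is /u/, which is a vowel, so the dative suffix is -sip, giving *jipuvusip*.

jipuvusip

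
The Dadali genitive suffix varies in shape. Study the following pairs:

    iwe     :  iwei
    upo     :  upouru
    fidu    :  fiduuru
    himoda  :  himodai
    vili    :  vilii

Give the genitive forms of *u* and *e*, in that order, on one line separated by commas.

uuru, ei

Looking at the last vowel of each stem: -uru when the last vowel of the stem is a rounded vowel (*upo*, *fidu*); -i when the last vowel of the stem is an unrounded vowel (*iwe*, *himoda*, *vili*).
Since the last vowel of *u* is /u/ (a rounded vowel), it takes -uru, giving *uuru*.
*e*: last vowel = /e/, an unrounded vowel → -i → *ei*.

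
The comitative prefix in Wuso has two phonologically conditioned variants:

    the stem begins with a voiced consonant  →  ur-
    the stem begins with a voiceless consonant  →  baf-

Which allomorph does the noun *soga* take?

baf-

The first consonant of *soga* is /s/, which is voiceless, so the prefix is baf-.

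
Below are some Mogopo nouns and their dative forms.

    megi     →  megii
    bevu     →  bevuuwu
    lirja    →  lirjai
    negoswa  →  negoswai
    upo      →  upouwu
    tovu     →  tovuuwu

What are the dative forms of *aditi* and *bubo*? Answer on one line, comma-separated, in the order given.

aditii, bubouwu

The suffix is conditioned by the last vowel: -uwu when the last vowel of the stem is a rounded vowel (*bevu*, *upo*, *tovu*); -i when the last vowel of the stem is an unrounded vowel (*megi*, *lirja*, *negoswa*).
*aditi* — last vowel /i/ (an unrounded vowel) → -i → *aditii*.
*bubo*: last vowel = /o/, a rounded vowel → -uwu → *bubouwu*.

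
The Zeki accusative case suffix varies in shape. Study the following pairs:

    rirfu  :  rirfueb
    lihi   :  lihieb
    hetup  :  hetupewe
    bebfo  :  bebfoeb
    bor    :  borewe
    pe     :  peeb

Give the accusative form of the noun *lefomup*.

lefomupewe

The suffix is conditioned by the final sound: -ewe when the stem ends in a consonant (*hetup*, *bor*); -eb when the stem ends in a vowel (*rirfu*, *lihi*, *bebfo*, *pe*).
Since the final sound of *lefomup* is /p/ (a consonant), it takes -ewe, giving *lefomupewe*.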